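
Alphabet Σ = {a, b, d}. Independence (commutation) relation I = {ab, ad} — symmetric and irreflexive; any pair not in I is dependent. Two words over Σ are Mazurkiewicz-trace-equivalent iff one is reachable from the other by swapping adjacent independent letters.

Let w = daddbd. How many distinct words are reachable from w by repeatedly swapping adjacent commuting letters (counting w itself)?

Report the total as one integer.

6

piece 0:d — minimal
piece 1:a — minimal
piece 2:d rests on {0:d}
piece 3:d rests on {2:d}
piece 4:b rests on {3:d}
piece 5:d rests on {4:b}
minimal pieces: {0:d, 1:a}
ways to finish when only these pieces remain (= sum over removing one remaining piece with nothing left below it):
  1 left: {1}→1  {5}→1
  2 left: {1,5}→2  {4,5}→1
  3 left: {1,4,5}→3  {3,4,5}→1
  4 left: {1,3,4,5}→4  {2,3,4,5}→1
  placing 0:d first → 5 extensions
  placing 1:a first → 1 extensions
total linear extensions = 6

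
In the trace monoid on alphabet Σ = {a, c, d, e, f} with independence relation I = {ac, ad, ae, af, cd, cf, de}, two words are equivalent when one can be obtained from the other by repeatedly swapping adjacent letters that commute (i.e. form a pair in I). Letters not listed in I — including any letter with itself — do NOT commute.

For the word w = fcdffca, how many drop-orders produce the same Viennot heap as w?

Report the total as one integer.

#0=f has no predecessor
#1=c has no predecessor
#2=d depends on [0:f]
#3=f depends on [2:d]
#4=f depends on [3:f]
#5=c depends on [1:c]
#6=a has no predecessor
sources: [0:f, 1:c, 6:a]
N(rest) = Σ N(rest − s) over sources s of rest; N(one piece) = 1:
  size 1 → [4]=1  [5]=1  [6]=1
  size 2 → [1,5]=1  [3,4]=1  [4,5]=2  [4,6]=2  [5,6]=2
  size 3 → [1,4,5]=3  [1,5,6]=3  [2,3,4]=1  [3,4,5]=3  [3,4,6]=3  [4,5,6]=6
  size 4 → [0,2,3,4]=1  [1,3,4,5]=6  [1,4,5,6]=12  [2,3,4,5]=4  [2,3,4,6]=4  [3,4,5,6]=12
  size 5 → [0,2,3,4,5]=5  [0,2,3,4,6]=5  [1,2,3,4,5]=10  [1,3,4,5,6]=30  [2,3,4,5,6]=20
  first=0(f) contributes 60
  first=1(c) contributes 30
  first=6(a) contributes 15
|[w]| = 105

105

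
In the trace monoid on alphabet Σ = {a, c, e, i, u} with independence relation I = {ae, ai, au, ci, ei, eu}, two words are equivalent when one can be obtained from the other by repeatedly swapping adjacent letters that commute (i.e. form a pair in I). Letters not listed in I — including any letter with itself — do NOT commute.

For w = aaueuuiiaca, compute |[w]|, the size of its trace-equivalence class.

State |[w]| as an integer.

0(a) covers ∅
1(a) covers 0:a
2(u) covers ∅
3(e) covers ∅
4(u) covers 2:u
5(u) covers 4:u
6(i) covers 5:u
7(i) covers 6:i
8(a) covers 1:a
9(c) covers 3:e, 5:u, 8:a
10(a) covers 9:c
floor of heap: 0:a, 2:u, 3:e
completions by unplaced set U, small U first (add the entries for U minus each lowest piece of U):
  |U|=1: {7}:1  {10}:1
  |U|=2: {6,7}:1  {7,10}:2  {9,10}:1
  |U|=3: {3,9,10}:1  {6,7,10}:3  {7,9,10}:3  {8,9,10}:1
  |U|=4: {1,8,9,10}:1  {3,7,9,10}:4  {3,8,9,10}:2  {6,7,9,10}:6  {7,8,9,10}:4
  |U|=5: {0,1,8,9,10}:1  {1,3,8,9,10}:3  {1,7,8,9,10}:5  {3,6,7,9,10}:10  {3,7,8,9,10}:10  {5,6,7,9,10}:6  {6,7,8,9,10}:10
  |U|=6: {0,1,3,8,9,10}:4  {0,1,7,8,9,10}:6  {1,3,7,8,9,10}:18  {1,6,7,8,9,10}:15  {3,5,6,7,9,10}:16  {3,6,7,8,9,10}:30  {4,5,6,7,9,10}:6  {5,6,7,8,9,10}:16
  |U|=7: {0,1,3,7,8,9,10}:28  {0,1,6,7,8,9,10}:21  {1,3,6,7,8,9,10}:63  {1,5,6,7,8,9,10}:31  {2,4,5,6,7,9,10}:6  {3,4,5,6,7,9,10}:22  {3,5,6,7,8,9,10}:62  {4,5,6,7,8,9,10}:22
  |U|=8: {0,1,3,6,7,8,9,10}:112  {0,1,5,6,7,8,9,10}:52  {1,3,5,6,7,8,9,10}:156  {1,4,5,6,7,8,9,10}:53  {2,3,4,5,6,7,9,10}:28  {2,4,5,6,7,8,9,10}:28  {3,4,5,6,7,8,9,10}:106
  |U|=9: {0,1,3,5,6,7,8,9,10}:320  {0,1,4,5,6,7,8,9,10}:105  {1,2,4,5,6,7,8,9,10}:81  {1,3,4,5,6,7,8,9,10}:315  {2,3,4,5,6,7,8,9,10}:162
  start at 0(a): 558
  start at 2(u): 740
  start at 3(e): 186
sum over floor = 1484

1484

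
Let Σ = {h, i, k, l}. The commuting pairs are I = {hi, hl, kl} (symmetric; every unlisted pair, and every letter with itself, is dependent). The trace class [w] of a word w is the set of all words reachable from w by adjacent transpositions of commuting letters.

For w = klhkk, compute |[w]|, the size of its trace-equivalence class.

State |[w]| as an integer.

5

drop 0:k onto floor
drop 1:l onto floor
drop 2:h onto {0:k}
drop 3:k onto {2:h}
drop 4:k onto {3:k}
ground layer = {0:k, 1:l}
drop-orders for the pieces not yet dropped (sum over which currently-grounded one goes next):
  1 to go: {1} 1  {4} 1
  2 to go: {1,4} 2  {3,4} 1
  3 to go: {1,3,4} 3  {2,3,4} 1
  if 0:k drops first: 4 orders
  if 1:l drops first: 1 orders
heap linearizations: 5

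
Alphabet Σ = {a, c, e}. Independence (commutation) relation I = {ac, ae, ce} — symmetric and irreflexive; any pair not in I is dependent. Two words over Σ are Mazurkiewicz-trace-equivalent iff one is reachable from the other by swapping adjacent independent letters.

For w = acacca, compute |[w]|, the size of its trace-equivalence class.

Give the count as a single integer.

20

piece 0:a — minimal
piece 1:c — minimal
piece 2:a rests on {0:a}
piece 3:c rests on {1:c}
piece 4:c rests on {3:c}
piece 5:a rests on {2:a}
minimal pieces: {0:a, 1:c}
ways to finish when only these pieces remain (= sum over removing one remaining piece with nothing left below it):
  1 left: {4}→1  {5}→1
  2 left: {2,5}→1  {3,4}→1  {4,5}→2
  3 left: {0,2,5}→1  {1,3,4}→1  {2,4,5}→3  {3,4,5}→3
  4 left: {0,2,4,5}→4  {1,3,4,5}→4  {2,3,4,5}→6
  placing 0:a first → 10 extensions
  placing 1:c first → 10 extensions
total linear extensions = 20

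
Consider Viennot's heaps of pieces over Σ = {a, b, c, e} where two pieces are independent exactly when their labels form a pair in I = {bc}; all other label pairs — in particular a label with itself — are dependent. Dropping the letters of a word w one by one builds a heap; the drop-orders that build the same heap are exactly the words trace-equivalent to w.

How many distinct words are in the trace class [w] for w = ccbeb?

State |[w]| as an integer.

3

#0=c has no predecessor
#1=c depends on [0:c]
#2=b has no predecessor
#3=e depends on [1:c, 2:b]
#4=b depends on [3:e]
sources: [0:c, 2:b]
N(rest) = Σ N(rest − s) over sources s of rest; N(one piece) = 1:
  size 1 → [4]=1
  size 2 → [3,4]=1
  size 3 → [1,3,4]=1  [2,3,4]=1
  first=0(c) contributes 2
  first=2(b) contributes 1
|[w]| = 3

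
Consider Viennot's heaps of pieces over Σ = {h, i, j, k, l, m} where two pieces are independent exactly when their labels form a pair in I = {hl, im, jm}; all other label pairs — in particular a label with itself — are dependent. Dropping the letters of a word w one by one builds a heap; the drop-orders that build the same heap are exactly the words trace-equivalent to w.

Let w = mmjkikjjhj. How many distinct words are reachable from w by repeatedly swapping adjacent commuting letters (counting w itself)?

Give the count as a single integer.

3

drop 0:m onto floor
drop 1:m onto {0:m}
drop 2:j onto floor
drop 3:k onto {1:m, 2:j}
drop 4:i onto {3:k}
drop 5:k onto {4:i}
drop 6:j onto {5:k}
drop 7:j onto {6:j}
drop 8:h onto {7:j}
drop 9:j onto {8:h}
ground layer = {0:m, 2:j}
drop-orders for the pieces not yet dropped (sum over which currently-grounded one goes next):
  1 to go: {9} 1
  2 to go: {8,9} 1
  3 to go: {7,8,9} 1
  4 to go: {6,7,8,9} 1
  5 to go: {5,6,7,8,9} 1
  6 to go: {4,5,6,7,8,9} 1
  7 to go: {3,4,5,6,7,8,9} 1
  8 to go: {1,3,4,5,6,7,8,9} 1  {2,3,4,5,6,7,8,9} 1
  if 0:m drops first: 2 orders
  if 2:j drops first: 1 orders
heap linearizations: 3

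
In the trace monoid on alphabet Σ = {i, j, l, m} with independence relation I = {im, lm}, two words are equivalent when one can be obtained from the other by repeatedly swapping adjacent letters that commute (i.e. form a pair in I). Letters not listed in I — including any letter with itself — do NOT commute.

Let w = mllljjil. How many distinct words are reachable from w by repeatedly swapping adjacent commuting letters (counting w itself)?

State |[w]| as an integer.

4

drop 0:m onto floor
drop 1:l onto floor
drop 2:l onto {1:l}
drop 3:l onto {2:l}
drop 4:j onto {0:m, 3:l}
drop 5:j onto {4:j}
drop 6:i onto {5:j}
drop 7:l onto {6:i}
ground layer = {0:m, 1:l}
drop-orders for the pieces not yet dropped (sum over which currently-grounded one goes next):
  1 to go: {7} 1
  2 to go: {6,7} 1
  3 to go: {5,6,7} 1
  4 to go: {4,5,6,7} 1
  5 to go: {0,4,5,6,7} 1  {3,4,5,6,7} 1
  6 to go: {0,3,4,5,6,7} 2  {2,3,4,5,6,7} 1
  if 0:m drops first: 1 orders
  if 1:l drops first: 3 orders
heap linearizations: 4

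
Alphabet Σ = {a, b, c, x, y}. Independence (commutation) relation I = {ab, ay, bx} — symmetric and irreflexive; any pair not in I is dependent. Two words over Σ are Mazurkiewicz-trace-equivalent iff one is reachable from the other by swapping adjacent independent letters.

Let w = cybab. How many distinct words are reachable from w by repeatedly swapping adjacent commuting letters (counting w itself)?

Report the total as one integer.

4

#0=c has no predecessor
#1=y depends on [0:c]
#2=b depends on [1:y]
#3=a depends on [0:c]
#4=b depends on [2:b]
sources: [0:c]
N(rest) = Σ N(rest − s) over sources s of rest; N(one piece) = 1:
  size 1 → [3]=1  [4]=1
  size 2 → [2,4]=1  [3,4]=2
  size 3 → [1,2,4]=1  [2,3,4]=3
  first=0(c) contributes 4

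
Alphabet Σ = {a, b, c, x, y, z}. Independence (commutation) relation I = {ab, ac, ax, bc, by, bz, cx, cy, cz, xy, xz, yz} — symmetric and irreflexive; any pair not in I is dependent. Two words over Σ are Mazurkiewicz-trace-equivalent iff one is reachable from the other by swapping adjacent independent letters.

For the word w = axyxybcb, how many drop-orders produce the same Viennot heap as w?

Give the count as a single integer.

piece 0:a — minimal
piece 1:x — minimal
piece 2:y rests on {0:a}
piece 3:x rests on {1:x}
piece 4:y rests on {2:y}
piece 5:b rests on {3:x}
piece 6:c — minimal
piece 7:b rests on {5:b}
minimal pieces: {0:a, 1:x, 6:c}
ways to finish when only these pieces remain (= sum over removing one remaining piece with nothing left below it):
  1 left: {4}→1  {6}→1  {7}→1
  2 left: {2,4}→1  {4,6}→2  {4,7}→2  {5,7}→1  {6,7}→2
  3 left: {0,2,4}→1  {2,4,6}→3  {2,4,7}→3  {3,5,7}→1  {4,5,7}→3  {4,6,7}→6  {5,6,7}→3
  4 left: {0,2,4,6}→4  {0,2,4,7}→4  {1,3,5,7}→1  {2,4,5,7}→6  {2,4,6,7}→12  {3,4,5,7}→4  {3,5,6,7}→4  {4,5,6,7}→12
  5 left: {0,2,4,5,7}→10  {0,2,4,6,7}→20  {1,3,4,5,7}→5  {1,3,5,6,7}→5  {2,3,4,5,7}→10  {2,4,5,6,7}→30  {3,4,5,6,7}→20
  6 left: {0,2,3,4,5,7}→20  {0,2,4,5,6,7}→60  {1,2,3,4,5,7}→15  {1,3,4,5,6,7}→30  {2,3,4,5,6,7}→60
  placing 0:a first → 105 extensions
  placing 1:x first → 140 extensions
  placing 6:c first → 35 extensions
total linear extensions = 280

280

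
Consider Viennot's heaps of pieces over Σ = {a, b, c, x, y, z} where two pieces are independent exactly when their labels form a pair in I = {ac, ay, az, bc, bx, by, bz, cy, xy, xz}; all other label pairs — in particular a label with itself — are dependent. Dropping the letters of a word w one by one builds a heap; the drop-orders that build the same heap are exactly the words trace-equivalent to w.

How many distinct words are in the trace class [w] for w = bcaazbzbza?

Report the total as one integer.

210

0(b) covers ∅
1(c) covers ∅
2(a) covers 0:b
3(a) covers 2:a
4(z) covers 1:c
5(b) covers 3:a
6(z) covers 4:z
7(b) covers 5:b
8(z) covers 6:z
9(a) covers 7:b
floor of heap: 0:b, 1:c
completions by unplaced set U, small U first (add the entries for U minus each lowest piece of U):
  |U|=1: {8}:1  {9}:1
  |U|=2: {6,8}:1  {7,9}:1  {8,9}:2
  |U|=3: {4,6,8}:1  {5,7,9}:1  {6,8,9}:3  {7,8,9}:3
  |U|=4: {1,4,6,8}:1  {3,5,7,9}:1  {4,6,8,9}:4  {5,7,8,9}:4  {6,7,8,9}:6
  |U|=5: {1,4,6,8,9}:5  {2,3,5,7,9}:1  {3,5,7,8,9}:5  {4,6,7,8,9}:10  {5,6,7,8,9}:10
  |U|=6: {0,2,3,5,7,9}:1  {1,4,6,7,8,9}:15  {2,3,5,7,8,9}:6  {3,5,6,7,8,9}:15  {4,5,6,7,8,9}:20
  |U|=7: {0,2,3,5,7,8,9}:7  {1,4,5,6,7,8,9}:35  {2,3,5,6,7,8,9}:21  {3,4,5,6,7,8,9}:35
  |U|=8: {0,2,3,5,6,7,8,9}:28  {1,3,4,5,6,7,8,9}:70  {2,3,4,5,6,7,8,9}:56
  start at 0(b): 126
  start at 1(c): 84
sum over floor = 210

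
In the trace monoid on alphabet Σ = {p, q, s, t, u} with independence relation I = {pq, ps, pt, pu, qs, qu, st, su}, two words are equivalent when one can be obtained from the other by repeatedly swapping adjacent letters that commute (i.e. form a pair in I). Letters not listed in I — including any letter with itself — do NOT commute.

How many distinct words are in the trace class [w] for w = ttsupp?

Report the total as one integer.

drop 0:t onto floor
drop 1:t onto {0:t}
drop 2:s onto floor
drop 3:u onto {1:t}
drop 4:p onto floor
drop 5:p onto {4:p}
ground layer = {0:t, 2:s, 4:p}
drop-orders for the pieces not yet dropped (sum over which currently-grounded one goes next):
  1 to go: {2} 1  {3} 1  {5} 1
  2 to go: {1,3} 1  {2,3} 2  {2,5} 2  {3,5} 2  {4,5} 1
  3 to go: {0,1,3} 1  {1,2,3} 3  {1,3,5} 3  {2,3,5} 6  {2,4,5} 3  {3,4,5} 3
  4 to go: {0,1,2,3} 4  {0,1,3,5} 4  {1,2,3,5} 12  {1,3,4,5} 6  {2,3,4,5} 12
  if 0:t drops first: 30 orders
  if 2:s drops first: 10 orders
  if 4:p drops first: 20 orders
heap linearizations: 60

60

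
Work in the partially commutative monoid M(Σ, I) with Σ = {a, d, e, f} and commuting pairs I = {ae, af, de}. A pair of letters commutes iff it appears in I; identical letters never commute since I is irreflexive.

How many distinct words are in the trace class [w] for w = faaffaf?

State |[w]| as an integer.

35

drop 0:f onto floor
drop 1:a onto floor
drop 2:a onto {1:a}
drop 3:f onto {0:f}
drop 4:f onto {3:f}
drop 5:a onto {2:a}
drop 6:f onto {4:f}
ground layer = {0:f, 1:a}
drop-orders for the pieces not yet dropped (sum over which currently-grounded one goes next):
  1 to go: {5} 1  {6} 1
  2 to go: {2,5} 1  {4,6} 1  {5,6} 2
  3 to go: {1,2,5} 1  {2,5,6} 3  {3,4,6} 1  {4,5,6} 3
  4 to go: {0,3,4,6} 1  {1,2,5,6} 4  {2,4,5,6} 6  {3,4,5,6} 4
  5 to go: {0,3,4,5,6} 5  {1,2,4,5,6} 10  {2,3,4,5,6} 10
  if 0:f drops first: 20 orders
  if 1:a drops first: 15 orders
heap linearizations: 35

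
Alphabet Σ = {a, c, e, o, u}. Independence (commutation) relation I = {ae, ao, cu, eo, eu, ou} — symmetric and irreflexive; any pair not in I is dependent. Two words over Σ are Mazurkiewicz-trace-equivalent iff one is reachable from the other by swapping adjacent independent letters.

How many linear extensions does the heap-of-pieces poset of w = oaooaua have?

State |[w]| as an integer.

piece 0:o — minimal
piece 1:a — minimal
piece 2:o rests on {0:o}
piece 3:o rests on {2:o}
piece 4:a rests on {1:a}
piece 5:u rests on {4:a}
piece 6:a rests on {5:u}
minimal pieces: {0:o, 1:a}
ways to finish when only these pieces remain (= sum over removing one remaining piece with nothing left below it):
  1 left: {3}→1  {6}→1
  2 left: {2,3}→1  {3,6}→2  {5,6}→1
  3 left: {0,2,3}→1  {2,3,6}→3  {3,5,6}→3  {4,5,6}→1
  4 left: {0,2,3,6}→4  {1,4,5,6}→1  {2,3,5,6}→6  {3,4,5,6}→4
  5 left: {0,2,3,5,6}→10  {1,3,4,5,6}→5  {2,3,4,5,6}→10
  placing 0:o first → 15 extensions
  placing 1:a first → 20 extensions
total linear extensions = 35

35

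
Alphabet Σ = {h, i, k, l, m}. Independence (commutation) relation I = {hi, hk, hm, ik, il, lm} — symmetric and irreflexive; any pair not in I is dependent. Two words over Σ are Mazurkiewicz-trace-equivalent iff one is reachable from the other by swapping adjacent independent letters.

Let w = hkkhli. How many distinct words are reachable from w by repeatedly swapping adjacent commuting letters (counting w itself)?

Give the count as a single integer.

0(h) covers ∅
1(k) covers ∅
2(k) covers 1:k
3(h) covers 0:h
4(l) covers 2:k, 3:h
5(i) covers ∅
floor of heap: 0:h, 1:k, 5:i
completions by unplaced set U, small U first (add the entries for U minus each lowest piece of U):
  |U|=1: {4}:1  {5}:1
  |U|=2: {2,4}:1  {3,4}:1  {4,5}:2
  |U|=3: {0,3,4}:1  {1,2,4}:1  {2,3,4}:2  {2,4,5}:3  {3,4,5}:3
  |U|=4: {0,2,3,4}:3  {0,3,4,5}:4  {1,2,3,4}:3  {1,2,4,5}:4  {2,3,4,5}:8
  start at 0(h): 15
  start at 1(k): 15
  start at 5(i): 6
sum over floor = 36

36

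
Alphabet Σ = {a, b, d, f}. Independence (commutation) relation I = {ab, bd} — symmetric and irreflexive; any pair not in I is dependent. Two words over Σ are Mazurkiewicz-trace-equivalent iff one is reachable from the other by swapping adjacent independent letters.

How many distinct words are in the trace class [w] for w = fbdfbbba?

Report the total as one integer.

8

0(f) covers ∅
1(b) covers 0:f
2(d) covers 0:f
3(f) covers 1:b, 2:d
4(b) covers 3:f
5(b) covers 4:b
6(b) covers 5:b
7(a) covers 3:f
floor of heap: 0:f
completions by unplaced set U, small U first (add the entries for U minus each lowest piece of U):
  |U|=1: {6}:1  {7}:1
  |U|=2: {5,6}:1  {6,7}:2
  |U|=3: {4,5,6}:1  {5,6,7}:3
  |U|=4: {4,5,6,7}:4
  |U|=5: {3,4,5,6,7}:4
  |U|=6: {1,3,4,5,6,7}:4  {2,3,4,5,6,7}:4
  start at 0(f): 8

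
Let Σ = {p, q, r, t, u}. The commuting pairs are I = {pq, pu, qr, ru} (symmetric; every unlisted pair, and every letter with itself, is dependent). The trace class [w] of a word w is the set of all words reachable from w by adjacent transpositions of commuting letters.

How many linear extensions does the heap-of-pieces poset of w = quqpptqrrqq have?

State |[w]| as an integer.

100

piece 0:q — minimal
piece 1:u rests on {0:q}
piece 2:q rests on {1:u}
piece 3:p — minimal
piece 4:p rests on {3:p}
piece 5:t rests on {2:q, 4:p}
piece 6:q rests on {5:t}
piece 7:r rests on {5:t}
piece 8:r rests on {7:r}
piece 9:q rests on {6:q}
piece 10:q rests on {9:q}
minimal pieces: {0:q, 3:p}
ways to finish when only these pieces remain (= sum over removing one remaining piece with nothing left below it):
  1 left: {8}→1  {10}→1
  2 left: {7,8}→1  {8,10}→2  {9,10}→1
  3 left: {6,9,10}→1  {7,8,10}→3  {8,9,10}→3
  4 left: {6,8,9,10}→4  {7,8,9,10}→6
  5 left: {6,7,8,9,10}→10
  6 left: {5,6,7,8,9,10}→10
  7 left: {2,5,6,7,8,9,10}→10  {4,5,6,7,8,9,10}→10
  8 left: {1,2,5,6,7,8,9,10}→10  {2,4,5,6,7,8,9,10}→20  {3,4,5,6,7,8,9,10}→10
  9 left: {0,1,2,5,6,7,8,9,10}→10  {1,2,4,5,6,7,8,9,10}→30  {2,3,4,5,6,7,8,9,10}→30
  placing 0:q first → 60 extensions
  placing 3:p first → 40 extensions
total linear extensions = 100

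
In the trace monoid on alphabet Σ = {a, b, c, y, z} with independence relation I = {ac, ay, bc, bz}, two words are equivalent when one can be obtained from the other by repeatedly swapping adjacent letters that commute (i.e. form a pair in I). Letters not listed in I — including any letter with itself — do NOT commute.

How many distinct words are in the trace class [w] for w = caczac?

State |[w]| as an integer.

6

#0=c has no predecessor
#1=a has no predecessor
#2=c depends on [0:c]
#3=z depends on [1:a, 2:c]
#4=a depends on [3:z]
#5=c depends on [3:z]
sources: [0:c, 1:a]
N(rest) = Σ N(rest − s) over sources s of rest; N(one piece) = 1:
  size 1 → [4]=1  [5]=1
  size 2 → [4,5]=2
  size 3 → [3,4,5]=2
  size 4 → [1,3,4,5]=2  [2,3,4,5]=2
  first=0(c) contributes 4
  first=1(a) contributes 2
|[w]| = 6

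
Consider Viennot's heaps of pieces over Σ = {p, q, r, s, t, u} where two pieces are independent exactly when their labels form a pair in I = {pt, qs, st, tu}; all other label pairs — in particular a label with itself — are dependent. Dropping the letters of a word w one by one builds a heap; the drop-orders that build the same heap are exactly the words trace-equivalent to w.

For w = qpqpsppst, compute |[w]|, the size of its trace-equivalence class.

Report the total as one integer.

drop 0:q onto floor
drop 1:p onto {0:q}
drop 2:q onto {1:p}
drop 3:p onto {2:q}
drop 4:s onto {3:p}
drop 5:p onto {4:s}
drop 6:p onto {5:p}
drop 7:s onto {6:p}
drop 8:t onto {2:q}
ground layer = {0:q}
drop-orders for the pieces not yet dropped (sum over which currently-grounded one goes next):
  1 to go: {7} 1  {8} 1
  2 to go: {6,7} 1  {7,8} 2
  3 to go: {5,6,7} 1  {6,7,8} 3
  4 to go: {4,5,6,7} 1  {5,6,7,8} 4
  5 to go: {3,4,5,6,7} 1  {4,5,6,7,8} 5
  6 to go: {3,4,5,6,7,8} 6
  7 to go: {2,3,4,5,6,7,8} 6
  if 0:q drops first: 6 orders

6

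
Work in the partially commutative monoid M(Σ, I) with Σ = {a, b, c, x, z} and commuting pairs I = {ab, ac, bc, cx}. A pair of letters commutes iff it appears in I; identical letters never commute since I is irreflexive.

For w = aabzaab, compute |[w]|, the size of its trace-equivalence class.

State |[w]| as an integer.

9

#0=a has no predecessor
#1=a depends on [0:a]
#2=b has no predecessor
#3=z depends on [1:a, 2:b]
#4=a depends on [3:z]
#5=a depends on [4:a]
#6=b depends on [3:z]
sources: [0:a, 2:b]
N(rest) = Σ N(rest − s) over sources s of rest; N(one piece) = 1:
  size 1 → [5]=1  [6]=1
  size 2 → [4,5]=1  [5,6]=2
  size 3 → [4,5,6]=3
  size 4 → [3,4,5,6]=3
  size 5 → [1,3,4,5,6]=3  [2,3,4,5,6]=3
  first=0(a) contributes 6
  first=2(b) contributes 3
|[w]| = 9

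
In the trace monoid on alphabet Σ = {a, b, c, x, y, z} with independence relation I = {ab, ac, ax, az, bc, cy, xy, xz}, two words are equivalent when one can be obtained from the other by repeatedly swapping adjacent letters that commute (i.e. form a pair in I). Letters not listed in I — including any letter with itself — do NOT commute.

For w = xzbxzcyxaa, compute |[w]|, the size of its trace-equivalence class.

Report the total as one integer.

60

#0=x has no predecessor
#1=z has no predecessor
#2=b depends on [0:x, 1:z]
#3=x depends on [2:b]
#4=z depends on [2:b]
#5=c depends on [3:x, 4:z]
#6=y depends on [4:z]
#7=x depends on [5:c]
#8=a depends on [6:y]
#9=a depends on [8:a]
sources: [0:x, 1:z]
N(rest) = Σ N(rest − s) over sources s of rest; N(one piece) = 1:
  size 1 → [7]=1  [9]=1
  size 2 → [5,7]=1  [7,9]=2  [8,9]=1
  size 3 → [3,5,7]=1  [5,7,9]=3  [6,8,9]=1  [7,8,9]=3
  size 4 → [3,5,7,9]=4  [5,7,8,9]=6  [6,7,8,9]=4
  size 5 → [3,5,7,8,9]=10  [5,6,7,8,9]=10
  size 6 → [3,5,6,7,8,9]=20  [4,5,6,7,8,9]=10
  size 7 → [3,4,5,6,7,8,9]=30
  size 8 → [2,3,4,5,6,7,8,9]=30
  first=0(x) contributes 30
  first=1(z) contributes 30
|[w]| = 60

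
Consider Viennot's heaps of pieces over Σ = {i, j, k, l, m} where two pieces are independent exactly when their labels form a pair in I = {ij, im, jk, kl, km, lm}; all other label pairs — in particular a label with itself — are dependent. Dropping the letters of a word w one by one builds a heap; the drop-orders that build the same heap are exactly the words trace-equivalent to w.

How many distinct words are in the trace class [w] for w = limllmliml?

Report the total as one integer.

120

piece 0:l — minimal
piece 1:i rests on {0:l}
piece 2:m — minimal
piece 3:l rests on {1:i}
piece 4:l rests on {3:l}
piece 5:m rests on {2:m}
piece 6:l rests on {4:l}
piece 7:i rests on {6:l}
piece 8:m rests on {5:m}
piece 9:l rests on {7:i}
minimal pieces: {0:l, 2:m}
ways to finish when only these pieces remain (= sum over removing one remaining piece with nothing left below it):
  1 left: {8}→1  {9}→1
  2 left: {5,8}→1  {7,9}→1  {8,9}→2
  3 left: {2,5,8}→1  {5,8,9}→3  {6,7,9}→1  {7,8,9}→3
  4 left: {2,5,8,9}→4  {4,6,7,9}→1  {5,7,8,9}→6  {6,7,8,9}→4
  5 left: {2,5,7,8,9}→10  {3,4,6,7,9}→1  {4,6,7,8,9}→5  {5,6,7,8,9}→10
  6 left: {1,3,4,6,7,9}→1  {2,5,6,7,8,9}→20  {3,4,6,7,8,9}→6  {4,5,6,7,8,9}→15
  7 left: {0,1,3,4,6,7,9}→1  {1,3,4,6,7,8,9}→7  {2,4,5,6,7,8,9}→35  {3,4,5,6,7,8,9}→21
  8 left: {0,1,3,4,6,7,8,9}→8  {1,3,4,5,6,7,8,9}→28  {2,3,4,5,6,7,8,9}→56
  placing 0:l first → 84 extensions
  placing 2:m first → 36 extensions
total linear extensions = 120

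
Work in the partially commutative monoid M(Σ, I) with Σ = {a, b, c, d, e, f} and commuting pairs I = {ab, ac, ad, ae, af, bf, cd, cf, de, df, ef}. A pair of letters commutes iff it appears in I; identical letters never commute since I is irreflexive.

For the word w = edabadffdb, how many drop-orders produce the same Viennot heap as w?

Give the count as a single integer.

2520

drop 0:e onto floor
drop 1:d onto floor
drop 2:a onto floor
drop 3:b onto {0:e, 1:d}
drop 4:a onto {2:a}
drop 5:d onto {3:b}
drop 6:f onto floor
drop 7:f onto {6:f}
drop 8:d onto {5:d}
drop 9:b onto {8:d}
ground layer = {0:e, 1:d, 2:a, 6:f}
drop-orders for the pieces not yet dropped (sum over which currently-grounded one goes next):
  1 to go: {4} 1  {7} 1  {9} 1
  2 to go: {2,4} 1  {4,7} 2  {4,9} 2  {6,7} 1  {7,9} 2  {8,9} 1
  3 to go: {2,4,7} 3  {2,4,9} 3  {4,6,7} 3  {4,7,9} 6  {4,8,9} 3  {5,8,9} 1  {6,7,9} 3  {7,8,9} 3
  4 to go: {2,4,6,7} 6  {2,4,7,9} 12  {2,4,8,9} 6  {3,5,8,9} 1  {4,5,8,9} 4  {4,6,7,9} 12  {4,7,8,9} 12  {5,7,8,9} 4  {6,7,8,9} 6
  5 to go: {0,3,5,8,9} 1  {1,3,5,8,9} 1  {2,4,5,8,9} 10  {2,4,6,7,9} 30  {2,4,7,8,9} 30  {3,4,5,8,9} 5  {3,5,7,8,9} 5  {4,5,7,8,9} 20  {4,6,7,8,9} 30  {5,6,7,8,9} 10
  6 to go: {0,1,3,5,8,9} 2  {0,3,4,5,8,9} 6  {0,3,5,7,8,9} 6  {1,3,4,5,8,9} 6  {1,3,5,7,8,9} 6  {2,3,4,5,8,9} 15  {2,4,5,7,8,9} 60  {2,4,6,7,8,9} 90  {3,4,5,7,8,9} 30  {3,5,6,7,8,9} 15  {4,5,6,7,8,9} 60
  7 to go: {0,1,3,4,5,8,9} 14  {0,1,3,5,7,8,9} 14  {0,2,3,4,5,8,9} 21  {0,3,4,5,7,8,9} 42  {0,3,5,6,7,8,9} 21  {1,2,3,4,5,8,9} 21  {1,3,4,5,7,8,9} 42  {1,3,5,6,7,8,9} 21  {2,3,4,5,7,8,9} 105  {2,4,5,6,7,8,9} 210  {3,4,5,6,7,8,9} 105
  8 to go: {0,1,2,3,4,5,8,9} 56  {0,1,3,4,5,7,8,9} 112  {0,1,3,5,6,7,8,9} 56  {0,2,3,4,5,7,8,9} 168  {0,3,4,5,6,7,8,9} 168  {1,2,3,4,5,7,8,9} 168  {1,3,4,5,6,7,8,9} 168  {2,3,4,5,6,7,8,9} 420
  if 0:e drops first: 756 orders
  if 1:d drops first: 756 orders
  if 2:a drops first: 504 orders
  if 6:f drops first: 504 orders
heap linearizations: 2520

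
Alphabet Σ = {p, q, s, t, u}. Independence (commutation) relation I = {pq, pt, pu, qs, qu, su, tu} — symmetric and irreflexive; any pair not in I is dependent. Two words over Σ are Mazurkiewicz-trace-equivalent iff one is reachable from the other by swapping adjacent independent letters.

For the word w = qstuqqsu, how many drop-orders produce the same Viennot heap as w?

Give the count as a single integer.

#0=q has no predecessor
#1=s has no predecessor
#2=t depends on [0:q, 1:s]
#3=u has no predecessor
#4=q depends on [2:t]
#5=q depends on [4:q]
#6=s depends on [2:t]
#7=u depends on [3:u]
sources: [0:q, 1:s, 3:u]
N(rest) = Σ N(rest − s) over sources s of rest; N(one piece) = 1:
  size 1 → [5]=1  [6]=1  [7]=1
  size 2 → [3,7]=1  [4,5]=1  [5,6]=2  [5,7]=2  [6,7]=2
  size 3 → [3,5,7]=3  [3,6,7]=3  [4,5,6]=3  [4,5,7]=3  [5,6,7]=6
  size 4 → [2,4,5,6]=3  [3,4,5,7]=6  [3,5,6,7]=12  [4,5,6,7]=12
  size 5 → [0,2,4,5,6]=3  [1,2,4,5,6]=3  [2,4,5,6,7]=15  [3,4,5,6,7]=30
  size 6 → [0,1,2,4,5,6]=6  [0,2,4,5,6,7]=18  [1,2,4,5,6,7]=18  [2,3,4,5,6,7]=45
  first=0(q) contributes 63
  first=1(s) contributes 63
  first=3(u) contributes 42
|[w]| = 168

168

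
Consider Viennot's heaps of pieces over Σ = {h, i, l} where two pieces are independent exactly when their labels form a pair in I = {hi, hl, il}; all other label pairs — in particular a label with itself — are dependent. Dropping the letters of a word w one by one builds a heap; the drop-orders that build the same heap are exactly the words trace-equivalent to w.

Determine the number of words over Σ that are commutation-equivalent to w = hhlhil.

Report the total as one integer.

drop 0:h onto floor
drop 1:h onto {0:h}
drop 2:l onto floor
drop 3:h onto {1:h}
drop 4:i onto floor
drop 5:l onto {2:l}
ground layer = {0:h, 2:l, 4:i}
drop-orders for the pieces not yet dropped (sum over which currently-grounded one goes next):
  1 to go: {3} 1  {4} 1  {5} 1
  2 to go: {1,3} 1  {2,5} 1  {3,4} 2  {3,5} 2  {4,5} 2
  3 to go: {0,1,3} 1  {1,3,4} 3  {1,3,5} 3  {2,3,5} 3  {2,4,5} 3  {3,4,5} 6
  4 to go: {0,1,3,4} 4  {0,1,3,5} 4  {1,2,3,5} 6  {1,3,4,5} 12  {2,3,4,5} 12
  if 0:h drops first: 30 orders
  if 2:l drops first: 20 orders
  if 4:i drops first: 10 orders
heap linearizations: 60

60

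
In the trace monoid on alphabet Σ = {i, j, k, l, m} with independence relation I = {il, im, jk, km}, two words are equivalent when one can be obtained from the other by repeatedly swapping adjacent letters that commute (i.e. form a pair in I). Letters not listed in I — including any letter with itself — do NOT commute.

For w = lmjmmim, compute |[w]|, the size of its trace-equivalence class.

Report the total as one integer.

4

drop 0:l onto floor
drop 1:m onto {0:l}
drop 2:j onto {1:m}
drop 3:m onto {2:j}
drop 4:m onto {3:m}
drop 5:i onto {2:j}
drop 6:m onto {4:m}
ground layer = {0:l}
drop-orders for the pieces not yet dropped (sum over which currently-grounded one goes next):
  1 to go: {5} 1  {6} 1
  2 to go: {4,6} 1  {5,6} 2
  3 to go: {3,4,6} 1  {4,5,6} 3
  4 to go: {3,4,5,6} 4
  5 to go: {2,3,4,5,6} 4
  if 0:l drops first: 4 orders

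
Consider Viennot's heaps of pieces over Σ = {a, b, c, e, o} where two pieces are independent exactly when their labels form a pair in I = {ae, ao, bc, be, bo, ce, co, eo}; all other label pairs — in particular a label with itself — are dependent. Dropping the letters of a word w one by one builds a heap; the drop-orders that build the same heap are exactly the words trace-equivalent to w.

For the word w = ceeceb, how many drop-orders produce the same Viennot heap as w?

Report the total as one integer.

piece 0:c — minimal
piece 1:e — minimal
piece 2:e rests on {1:e}
piece 3:c rests on {0:c}
piece 4:e rests on {2:e}
piece 5:b — minimal
minimal pieces: {0:c, 1:e, 5:b}
ways to finish when only these pieces remain (= sum over removing one remaining piece with nothing left below it):
  1 left: {3}→1  {4}→1  {5}→1
  2 left: {0,3}→1  {2,4}→1  {3,4}→2  {3,5}→2  {4,5}→2
  3 left: {0,3,4}→3  {0,3,5}→3  {1,2,4}→1  {2,3,4}→3  {2,4,5}→3  {3,4,5}→6
  4 left: {0,2,3,4}→6  {0,3,4,5}→12  {1,2,3,4}→4  {1,2,4,5}→4  {2,3,4,5}→12
  placing 0:c first → 20 extensions
  placing 1:e first → 30 extensions
  placing 5:b first → 10 extensions
total linear extensions = 60

60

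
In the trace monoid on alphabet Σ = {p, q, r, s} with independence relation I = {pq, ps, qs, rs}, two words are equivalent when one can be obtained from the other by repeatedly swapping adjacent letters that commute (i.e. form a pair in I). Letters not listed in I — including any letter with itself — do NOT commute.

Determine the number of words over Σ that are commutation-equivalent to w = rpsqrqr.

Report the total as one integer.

#0=r has no predecessor
#1=p depends on [0:r]
#2=s has no predecessor
#3=q depends on [0:r]
#4=r depends on [1:p, 3:q]
#5=q depends on [4:r]
#6=r depends on [5:q]
sources: [0:r, 2:s]
N(rest) = Σ N(rest − s) over sources s of rest; N(one piece) = 1:
  size 1 → [2]=1  [6]=1
  size 2 → [2,6]=2  [5,6]=1
  size 3 → [2,5,6]=3  [4,5,6]=1
  size 4 → [1,4,5,6]=1  [2,4,5,6]=4  [3,4,5,6]=1
  size 5 → [1,2,4,5,6]=5  [1,3,4,5,6]=2  [2,3,4,5,6]=5
  first=0(r) contributes 12
  first=2(s) contributes 2
|[w]| = 14

14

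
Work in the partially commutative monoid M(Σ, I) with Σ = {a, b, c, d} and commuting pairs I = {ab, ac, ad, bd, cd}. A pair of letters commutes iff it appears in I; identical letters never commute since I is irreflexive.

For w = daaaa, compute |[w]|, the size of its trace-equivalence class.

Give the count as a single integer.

5

#0=d has no predecessor
#1=a has no predecessor
#2=a depends on [1:a]
#3=a depends on [2:a]
#4=a depends on [3:a]
sources: [0:d, 1:a]
N(rest) = Σ N(rest − s) over sources s of rest; N(one piece) = 1:
  size 1 → [0]=1  [4]=1
  size 2 → [0,4]=2  [3,4]=1
  size 3 → [0,3,4]=3  [2,3,4]=1
  first=0(d) contributes 1
  first=1(a) contributes 4
|[w]| = 5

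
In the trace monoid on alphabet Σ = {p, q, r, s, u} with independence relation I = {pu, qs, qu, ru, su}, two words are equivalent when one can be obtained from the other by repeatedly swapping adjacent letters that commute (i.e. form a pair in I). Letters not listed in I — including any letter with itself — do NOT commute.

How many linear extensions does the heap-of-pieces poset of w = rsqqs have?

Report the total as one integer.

#0=r has no predecessor
#1=s depends on [0:r]
#2=q depends on [0:r]
#3=q depends on [2:q]
#4=s depends on [1:s]
sources: [0:r]
N(rest) = Σ N(rest − s) over sources s of rest; N(one piece) = 1:
  size 1 → [3]=1  [4]=1
  size 2 → [1,4]=1  [2,3]=1  [3,4]=2
  size 3 → [1,3,4]=3  [2,3,4]=3
  first=0(r) contributes 6

6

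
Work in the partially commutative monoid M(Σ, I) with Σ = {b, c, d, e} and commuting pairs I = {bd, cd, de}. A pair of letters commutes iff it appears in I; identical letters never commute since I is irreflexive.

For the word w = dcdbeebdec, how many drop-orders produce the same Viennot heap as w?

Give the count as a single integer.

#0=d has no predecessor
#1=c has no predecessor
#2=d depends on [0:d]
#3=b depends on [1:c]
#4=e depends on [3:b]
#5=e depends on [4:e]
#6=b depends on [5:e]
#7=d depends on [2:d]
#8=e depends on [6:b]
#9=c depends on [8:e]
sources: [0:d, 1:c]
N(rest) = Σ N(rest − s) over sources s of rest; N(one piece) = 1:
  size 1 → [7]=1  [9]=1
  size 2 → [2,7]=1  [7,9]=2  [8,9]=1
  size 3 → [0,2,7]=1  [2,7,9]=3  [6,8,9]=1  [7,8,9]=3
  size 4 → [0,2,7,9]=4  [2,7,8,9]=6  [5,6,8,9]=1  [6,7,8,9]=4
  size 5 → [0,2,7,8,9]=10  [2,6,7,8,9]=10  [4,5,6,8,9]=1  [5,6,7,8,9]=5
  size 6 → [0,2,6,7,8,9]=20  [2,5,6,7,8,9]=15  [3,4,5,6,8,9]=1  [4,5,6,7,8,9]=6
  size 7 → [0,2,5,6,7,8,9]=35  [1,3,4,5,6,8,9]=1  [2,4,5,6,7,8,9]=21  [3,4,5,6,7,8,9]=7
  size 8 → [0,2,4,5,6,7,8,9]=56  [1,3,4,5,6,7,8,9]=8  [2,3,4,5,6,7,8,9]=28
  first=0(d) contributes 36
  first=1(c) contributes 84
|[w]| = 120

120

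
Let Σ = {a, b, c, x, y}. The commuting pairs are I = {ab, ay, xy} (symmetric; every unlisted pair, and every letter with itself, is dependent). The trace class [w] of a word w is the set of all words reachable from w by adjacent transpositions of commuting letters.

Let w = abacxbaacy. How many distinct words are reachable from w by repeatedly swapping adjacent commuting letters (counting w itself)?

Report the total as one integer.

#0=a has no predecessor
#1=b has no predecessor
#2=a depends on [0:a]
#3=c depends on [1:b, 2:a]
#4=x depends on [3:c]
#5=b depends on [4:x]
#6=a depends on [4:x]
#7=a depends on [6:a]
#8=c depends on [5:b, 7:a]
#9=y depends on [8:c]
sources: [0:a, 1:b]
N(rest) = Σ N(rest − s) over sources s of rest; N(one piece) = 1:
  size 1 → [9]=1
  size 2 → [8,9]=1
  size 3 → [5,8,9]=1  [7,8,9]=1
  size 4 → [5,7,8,9]=2  [6,7,8,9]=1
  size 5 → [5,6,7,8,9]=3
  size 6 → [4,5,6,7,8,9]=3
  size 7 → [3,4,5,6,7,8,9]=3
  size 8 → [1,3,4,5,6,7,8,9]=3  [2,3,4,5,6,7,8,9]=3
  first=0(a) contributes 6
  first=1(b) contributes 3
|[w]| = 9

9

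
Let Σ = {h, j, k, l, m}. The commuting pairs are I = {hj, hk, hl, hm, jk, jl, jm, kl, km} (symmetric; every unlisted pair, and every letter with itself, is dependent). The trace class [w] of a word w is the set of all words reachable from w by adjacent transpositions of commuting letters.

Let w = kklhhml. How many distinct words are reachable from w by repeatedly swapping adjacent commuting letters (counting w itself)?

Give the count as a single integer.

210

drop 0:k onto floor
drop 1:k onto {0:k}
drop 2:l onto floor
drop 3:h onto floor
drop 4:h onto {3:h}
drop 5:m onto {2:l}
drop 6:l onto {5:m}
ground layer = {0:k, 2:l, 3:h}
drop-orders for the pieces not yet dropped (sum over which currently-grounded one goes next):
  1 to go: {1} 1  {4} 1  {6} 1
  2 to go: {0,1} 1  {1,4} 2  {1,6} 2  {3,4} 1  {4,6} 2  {5,6} 1
  3 to go: {0,1,4} 3  {0,1,6} 3  {1,3,4} 3  {1,4,6} 6  {1,5,6} 3  {2,5,6} 1  {3,4,6} 3  {4,5,6} 3
  4 to go: {0,1,3,4} 6  {0,1,4,6} 12  {0,1,5,6} 6  {1,2,5,6} 4  {1,3,4,6} 12  {1,4,5,6} 12  {2,4,5,6} 4  {3,4,5,6} 6
  5 to go: {0,1,2,5,6} 10  {0,1,3,4,6} 30  {0,1,4,5,6} 30  {1,2,4,5,6} 20  {1,3,4,5,6} 30  {2,3,4,5,6} 10
  if 0:k drops first: 60 orders
  if 2:l drops first: 90 orders
  if 3:h drops first: 60 orders
heap linearizations: 210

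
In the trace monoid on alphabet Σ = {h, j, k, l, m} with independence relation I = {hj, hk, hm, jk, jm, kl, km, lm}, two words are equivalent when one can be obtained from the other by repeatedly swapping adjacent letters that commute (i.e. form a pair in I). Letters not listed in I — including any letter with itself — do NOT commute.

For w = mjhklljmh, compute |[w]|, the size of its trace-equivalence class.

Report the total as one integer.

drop 0:m onto floor
drop 1:j onto floor
drop 2:h onto floor
drop 3:k onto floor
drop 4:l onto {1:j, 2:h}
drop 5:l onto {4:l}
drop 6:j onto {5:l}
drop 7:m onto {0:m}
drop 8:h onto {5:l}
ground layer = {0:m, 1:j, 2:h, 3:k}
drop-orders for the pieces not yet dropped (sum over which currently-grounded one goes next):
  1 to go: {3} 1  {6} 1  {7} 1  {8} 1
  2 to go: {0,7} 1  {3,6} 2  {3,7} 2  {3,8} 2  {6,7} 2  {6,8} 2  {7,8} 2
  3 to go: {0,3,7} 3  {0,6,7} 3  {0,7,8} 3  {3,6,7} 6  {3,6,8} 6  {3,7,8} 6  {5,6,8} 2  {6,7,8} 6
  4 to go: {0,3,6,7} 12  {0,3,7,8} 12  {0,6,7,8} 12  {3,5,6,8} 8  {3,6,7,8} 24  {4,5,6,8} 2  {5,6,7,8} 8
  5 to go: {0,3,6,7,8} 60  {0,5,6,7,8} 20  {1,4,5,6,8} 2  {2,4,5,6,8} 2  {3,4,5,6,8} 10  {3,5,6,7,8} 40  {4,5,6,7,8} 10
  6 to go: {0,3,5,6,7,8} 120  {0,4,5,6,7,8} 30  {1,2,4,5,6,8} 4  {1,3,4,5,6,8} 12  {1,4,5,6,7,8} 12  {2,3,4,5,6,8} 12  {2,4,5,6,7,8} 12  {3,4,5,6,7,8} 60
  7 to go: {0,1,4,5,6,7,8} 42  {0,2,4,5,6,7,8} 42  {0,3,4,5,6,7,8} 210  {1,2,3,4,5,6,8} 28  {1,2,4,5,6,7,8} 28  {1,3,4,5,6,7,8} 84  {2,3,4,5,6,7,8} 84
  if 0:m drops first: 224 orders
  if 1:j drops first: 336 orders
  if 2:h drops first: 336 orders
  if 3:k drops first: 112 orders
heap linearizations: 1008

1008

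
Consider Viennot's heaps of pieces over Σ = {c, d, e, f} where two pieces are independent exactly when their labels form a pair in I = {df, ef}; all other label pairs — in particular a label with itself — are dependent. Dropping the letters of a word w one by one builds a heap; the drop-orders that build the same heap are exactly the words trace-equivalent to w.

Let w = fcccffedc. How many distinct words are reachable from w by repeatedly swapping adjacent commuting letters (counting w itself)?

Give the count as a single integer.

6

piece 0:f — minimal
piece 1:c rests on {0:f}
piece 2:c rests on {1:c}
piece 3:c rests on {2:c}
piece 4:f rests on {3:c}
piece 5:f rests on {4:f}
piece 6:e rests on {3:c}
piece 7:d rests on {6:e}
piece 8:c rests on {5:f, 7:d}
minimal pieces: {0:f}
ways to finish when only these pieces remain (= sum over removing one remaining piece with nothing left below it):
  1 left: {8}→1
  2 left: {5,8}→1  {7,8}→1
  3 left: {4,5,8}→1  {5,7,8}→2  {6,7,8}→1
  4 left: {4,5,7,8}→3  {5,6,7,8}→3
  5 left: {4,5,6,7,8}→6
  6 left: {3,4,5,6,7,8}→6
  7 left: {2,3,4,5,6,7,8}→6
  placing 0:f first → 6 extensions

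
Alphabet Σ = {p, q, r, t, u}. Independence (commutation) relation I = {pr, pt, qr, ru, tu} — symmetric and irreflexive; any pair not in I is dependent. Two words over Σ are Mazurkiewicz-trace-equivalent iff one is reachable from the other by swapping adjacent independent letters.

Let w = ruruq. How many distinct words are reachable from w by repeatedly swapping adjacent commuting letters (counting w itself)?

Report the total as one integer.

drop 0:r onto floor
drop 1:u onto floor
drop 2:r onto {0:r}
drop 3:u onto {1:u}
drop 4:q onto {3:u}
ground layer = {0:r, 1:u}
drop-orders for the pieces not yet dropped (sum over which currently-grounded one goes next):
  1 to go: {2} 1  {4} 1
  2 to go: {0,2} 1  {2,4} 2  {3,4} 1
  3 to go: {0,2,4} 3  {1,3,4} 1  {2,3,4} 3
  if 0:r drops first: 4 orders
  if 1:u drops first: 6 orders
heap linearizations: 10

10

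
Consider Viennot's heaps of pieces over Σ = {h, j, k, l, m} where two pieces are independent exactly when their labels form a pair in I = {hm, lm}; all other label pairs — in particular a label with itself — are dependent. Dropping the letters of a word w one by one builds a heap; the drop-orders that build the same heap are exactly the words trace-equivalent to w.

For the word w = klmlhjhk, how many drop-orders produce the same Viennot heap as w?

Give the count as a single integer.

4

piece 0:k — minimal
piece 1:l rests on {0:k}
piece 2:m rests on {0:k}
piece 3:l rests on {1:l}
piece 4:h rests on {3:l}
piece 5:j rests on {2:m, 4:h}
piece 6:h rests on {5:j}
piece 7:k rests on {6:h}
minimal pieces: {0:k}
ways to finish when only these pieces remain (= sum over removing one remaining piece with nothing left below it):
  1 left: {7}→1
  2 left: {6,7}→1
  3 left: {5,6,7}→1
  4 left: {2,5,6,7}→1  {4,5,6,7}→1
  5 left: {2,4,5,6,7}→2  {3,4,5,6,7}→1
  6 left: {1,3,4,5,6,7}→1  {2,3,4,5,6,7}→3
  placing 0:k first → 4 extensions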